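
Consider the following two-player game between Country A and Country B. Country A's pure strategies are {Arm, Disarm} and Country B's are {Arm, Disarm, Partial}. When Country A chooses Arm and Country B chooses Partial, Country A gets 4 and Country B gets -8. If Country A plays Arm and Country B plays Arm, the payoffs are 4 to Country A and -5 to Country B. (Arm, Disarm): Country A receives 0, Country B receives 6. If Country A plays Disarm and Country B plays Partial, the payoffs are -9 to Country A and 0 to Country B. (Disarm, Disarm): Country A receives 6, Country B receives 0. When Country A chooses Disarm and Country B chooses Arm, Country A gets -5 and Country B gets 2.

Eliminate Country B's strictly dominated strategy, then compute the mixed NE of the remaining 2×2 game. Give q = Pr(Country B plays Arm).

Country B's strategy Partial is strictly dominated by Arm: -5 > -8 and 2 > 0. Eliminate Partial.
Country B's mix must leave Country A indifferent between Arm and Disarm.
  Country A's payoff from Arm: q·4 + (1−q)·0 = 4q
  Country A's payoff from Disarm: q·(-5) + (1−q)·6 = -11q + 6
  4q = -11q + 6  ⇒  15q = 6  ⇒  q = 2/5.

q = 2/5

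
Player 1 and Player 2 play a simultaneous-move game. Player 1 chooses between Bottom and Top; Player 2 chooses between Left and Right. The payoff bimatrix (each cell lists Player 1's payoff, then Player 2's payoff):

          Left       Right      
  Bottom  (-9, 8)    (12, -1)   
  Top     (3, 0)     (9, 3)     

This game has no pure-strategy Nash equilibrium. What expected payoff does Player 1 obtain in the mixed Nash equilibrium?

Set Player 1's expected payoff from Bottom equal to that from Top:
  Player 1's expected payoff from Bottom: q·(-9) + (1−q)·12 = -21q + 12
  Player 1's expected payoff from Top: q·3 + (1−q)·9 = -6q + 9
  -21q + 12 = -6q + 9  ⇒  -15q = -3  ⇒  q = 1/5.
At equilibrium Player 1 is indifferent across rows, so Player 1's payoff equals the payoff from Bottom: (1/5)·(-9) + (4/5)·12 = 39/5.

39/5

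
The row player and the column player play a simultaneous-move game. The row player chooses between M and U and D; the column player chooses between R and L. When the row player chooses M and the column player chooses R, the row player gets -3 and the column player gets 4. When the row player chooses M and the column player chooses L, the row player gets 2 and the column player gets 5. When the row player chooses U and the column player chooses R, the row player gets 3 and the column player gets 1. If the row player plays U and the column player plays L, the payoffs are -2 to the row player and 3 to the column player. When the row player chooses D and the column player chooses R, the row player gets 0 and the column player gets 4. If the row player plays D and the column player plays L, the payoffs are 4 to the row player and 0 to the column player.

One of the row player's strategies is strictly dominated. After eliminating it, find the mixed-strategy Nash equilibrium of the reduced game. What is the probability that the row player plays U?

p = 2/3

The row player's strategy M is strictly dominated by D: 0 > -3 and 4 > 2. Eliminate M.
Set the column player's expected payoff from R equal to that from L:
  the column player's payoff from R: p·1 + (1−p)·4 = -3p + 4
  the column player's payoff from L: p·3 + (1−p)·0 = 3p
  -3p + 4 = 3p  ⇒  -6p = -4  ⇒  p = 2/3.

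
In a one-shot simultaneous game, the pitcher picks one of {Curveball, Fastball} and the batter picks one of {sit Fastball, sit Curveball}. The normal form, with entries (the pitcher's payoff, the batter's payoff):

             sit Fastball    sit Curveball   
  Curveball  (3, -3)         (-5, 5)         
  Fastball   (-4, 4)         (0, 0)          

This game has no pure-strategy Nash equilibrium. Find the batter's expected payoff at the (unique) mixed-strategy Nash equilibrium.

5/3

In a mixed equilibrium the batter is indifferent between sit Fastball and sit Curveball; this condition fixes p.
  the batter's expected payoff from sit Fastball: p·(-3) + (1−p)·4 = -7p + 4
  the batter's expected payoff from sit Curveball: p·5 + (1−p)·0 = 5p
  -7p + 4 = 5p  ⇒  -12p = -4  ⇒  p = 1/3.
At equilibrium the batter is indifferent across columns, so the batter's payoff equals the payoff from sit Fastball: (1/3)·(-3) + (2/3)·4 = 5/3.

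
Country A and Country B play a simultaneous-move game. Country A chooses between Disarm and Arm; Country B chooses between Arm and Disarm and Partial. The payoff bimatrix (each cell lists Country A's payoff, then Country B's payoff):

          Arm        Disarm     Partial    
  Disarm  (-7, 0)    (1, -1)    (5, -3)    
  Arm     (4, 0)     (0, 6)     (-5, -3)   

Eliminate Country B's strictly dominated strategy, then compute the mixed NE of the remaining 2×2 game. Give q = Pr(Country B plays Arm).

q = 1/12

Country B's strategy Partial is strictly dominated by Arm: 0 > -3 and 0 > -3. Eliminate Partial.
Country B's mix must leave Country A indifferent between Disarm and Arm.
  Country A's expected payoff from Disarm: q·(-7) + (1−q)·1 = -8q + 1
  Country A's expected payoff from Arm: q·4 + (1−q)·0 = 4q
  -8q + 1 = 4q  ⇒  -12q = -1  ⇒  q = 1/12.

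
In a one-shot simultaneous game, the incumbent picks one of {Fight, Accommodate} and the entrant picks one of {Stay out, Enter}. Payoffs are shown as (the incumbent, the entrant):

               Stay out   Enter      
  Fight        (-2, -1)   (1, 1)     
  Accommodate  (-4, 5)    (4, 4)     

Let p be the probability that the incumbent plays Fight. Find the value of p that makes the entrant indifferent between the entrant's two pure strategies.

p = 1/3

The entrant's indifference between Stay out and Enter determines the incumbent's mixing probability p:
  the entrant's expected payoff from Stay out: p·(-1) + (1−p)·5 = -6p + 5
  the entrant's expected payoff from Enter: p·1 + (1−p)·4 = -3p + 4
  -6p + 5 = -3p + 4  ⇒  -3p = -1  ⇒  p = 1/3.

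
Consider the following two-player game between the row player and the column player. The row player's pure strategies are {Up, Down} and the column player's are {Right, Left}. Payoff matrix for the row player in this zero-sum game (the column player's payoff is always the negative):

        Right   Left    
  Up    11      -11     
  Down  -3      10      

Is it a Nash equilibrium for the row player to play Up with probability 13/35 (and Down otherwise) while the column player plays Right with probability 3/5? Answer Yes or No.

Yes

Check the column player's indifference given the row player's mix p = 13/35:
  payoff from Right = -11/5; payoff from Left = -11/5 — equal.
Check the row player's indifference given the column player's mix q = 3/5:
  payoff from Up = 11/5; payoff from Down = 11/5 — equal.
Both players are indifferent, so neither can profitably deviate.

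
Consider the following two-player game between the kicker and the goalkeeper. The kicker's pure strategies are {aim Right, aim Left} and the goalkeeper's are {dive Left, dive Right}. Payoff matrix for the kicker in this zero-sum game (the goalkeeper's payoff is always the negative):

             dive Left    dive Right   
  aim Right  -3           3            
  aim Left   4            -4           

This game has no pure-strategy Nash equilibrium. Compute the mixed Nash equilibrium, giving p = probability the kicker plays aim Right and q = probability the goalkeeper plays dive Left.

Set the goalkeeper's expected payoff from dive Left equal to that from dive Right:
  the goalkeeper's payoff to dive Left: p·3 + (1−p)·(-4) = 7p - 4
  the goalkeeper's payoff to dive Right: p·(-3) + (1−p)·4 = -7p + 4
  7p - 4 = -7p + 4  ⇒  14p = 8  ⇒  p = 4/7.
For the kicker to be willing to mix, the kicker must be indifferent between aim Right and aim Left, which pins down the goalkeeper's mix.
  the kicker's payoff to aim Right: q·(-3) + (1−q)·3 = -6q + 3
  the kicker's payoff to aim Left: q·4 + (1−q)·(-4) = 8q - 4
  -6q + 3 = 8q - 4  ⇒  -14q = -7  ⇒  q = 1/2.

p = 4/7, q = 1/2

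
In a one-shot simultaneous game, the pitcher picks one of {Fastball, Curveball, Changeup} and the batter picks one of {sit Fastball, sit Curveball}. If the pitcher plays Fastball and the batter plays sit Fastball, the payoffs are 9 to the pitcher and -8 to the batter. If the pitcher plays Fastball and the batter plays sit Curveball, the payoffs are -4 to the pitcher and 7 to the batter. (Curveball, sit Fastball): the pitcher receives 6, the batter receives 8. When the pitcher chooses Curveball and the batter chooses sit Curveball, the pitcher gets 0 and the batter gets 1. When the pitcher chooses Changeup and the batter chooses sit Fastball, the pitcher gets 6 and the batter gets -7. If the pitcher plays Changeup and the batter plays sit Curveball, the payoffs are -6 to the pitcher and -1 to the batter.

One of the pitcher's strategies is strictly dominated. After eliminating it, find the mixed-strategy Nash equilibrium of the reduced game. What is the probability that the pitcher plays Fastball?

The pitcher's strategy Changeup is strictly dominated by Fastball: 9 > 6 and -4 > -6. Eliminate Changeup.
Set the batter's expected payoff from sit Fastball equal to that from sit Curveball:
  the batter's payoff to sit Fastball: p·(-8) + (1−p)·8 = -16p + 8
  the batter's payoff to sit Curveball: p·7 + (1−p)·1 = 6p + 1
  -16p + 8 = 6p + 1  ⇒  -22p = -7  ⇒  p = 7/22.

p = 7/22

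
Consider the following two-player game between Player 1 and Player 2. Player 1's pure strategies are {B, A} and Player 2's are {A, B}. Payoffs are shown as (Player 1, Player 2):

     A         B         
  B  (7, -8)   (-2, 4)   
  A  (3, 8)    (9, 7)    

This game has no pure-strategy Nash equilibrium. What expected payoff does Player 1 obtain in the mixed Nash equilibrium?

23/5

Player 1's indifference between B and A determines Player 2's mixing probability q:
  Player 1's payoff from B: q·7 + (1−q)·(-2) = 9q - 2
  Player 1's payoff from A: q·3 + (1−q)·9 = -6q + 9
  9q - 2 = -6q + 9  ⇒  15q = 11  ⇒  q = 11/15.
At equilibrium Player 1 is indifferent across rows, so Player 1's payoff equals the payoff from B: (11/15)·7 + (4/15)·(-2) = 23/5.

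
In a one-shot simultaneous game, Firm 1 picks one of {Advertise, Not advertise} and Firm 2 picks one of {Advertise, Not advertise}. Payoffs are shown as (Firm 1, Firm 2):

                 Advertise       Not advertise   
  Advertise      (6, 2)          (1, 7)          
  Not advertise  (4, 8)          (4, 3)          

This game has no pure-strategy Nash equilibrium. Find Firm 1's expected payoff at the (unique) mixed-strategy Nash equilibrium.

Firm 2's mix must leave Firm 1 indifferent between Advertise and Not advertise.
  Firm 1's payoff to Advertise: q·6 + (1−q)·1 = 5q + 1
  Firm 1's payoff to Not advertise: q·4 + (1−q)·4 = 4
  5q + 1 = 4  ⇒  5q = 3  ⇒  q = 3/5.
At equilibrium Firm 1 is indifferent across rows, so Firm 1's payoff equals the payoff from Advertise: (3/5)·6 + (2/5)·1 = 4.

4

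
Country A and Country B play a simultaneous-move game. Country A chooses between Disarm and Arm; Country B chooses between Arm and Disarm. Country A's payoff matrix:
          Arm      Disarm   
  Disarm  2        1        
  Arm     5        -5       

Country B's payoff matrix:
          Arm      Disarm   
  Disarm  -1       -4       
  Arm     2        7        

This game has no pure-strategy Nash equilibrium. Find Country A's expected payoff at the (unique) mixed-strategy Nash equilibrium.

In a mixed equilibrium Country A is indifferent between Disarm and Arm; this condition fixes q.
  Country A's payoff from Disarm: q·2 + (1−q)·1 = q + 1
  Country A's payoff from Arm: q·5 + (1−q)·(-5) = 10q - 5
  q + 1 = 10q - 5  ⇒  -9q = -6  ⇒  q = 2/3.
At equilibrium Country A is indifferent across rows, so Country A's payoff equals the payoff from Disarm: (2/3)·2 + (1/3)·1 = 5/3.

5/3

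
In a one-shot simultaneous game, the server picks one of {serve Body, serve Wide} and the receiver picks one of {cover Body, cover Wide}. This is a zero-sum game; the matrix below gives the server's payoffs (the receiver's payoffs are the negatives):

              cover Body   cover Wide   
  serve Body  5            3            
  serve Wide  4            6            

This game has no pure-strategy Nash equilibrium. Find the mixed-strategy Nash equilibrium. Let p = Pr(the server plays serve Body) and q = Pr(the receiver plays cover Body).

In a mixed equilibrium the receiver is indifferent between cover Body and cover Wide; this condition fixes p.
  the receiver's payoff to cover Body: p·(-5) + (1−p)·(-4) = -p - 4
  the receiver's payoff to cover Wide: p·(-3) + (1−p)·(-6) = 3p - 6
  -p - 4 = 3p - 6  ⇒  -4p = -2  ⇒  p = 1/2.
In a mixed equilibrium the server is indifferent between serve Body and serve Wide; this condition fixes q.
  the server's expected payoff from serve Body: q·5 + (1−q)·3 = 2q + 3
  the server's expected payoff from serve Wide: q·4 + (1−q)·6 = -2q + 6
  2q + 3 = -2q + 6  ⇒  4q = 3  ⇒  q = 3/4.

p = 1/2, q = 3/4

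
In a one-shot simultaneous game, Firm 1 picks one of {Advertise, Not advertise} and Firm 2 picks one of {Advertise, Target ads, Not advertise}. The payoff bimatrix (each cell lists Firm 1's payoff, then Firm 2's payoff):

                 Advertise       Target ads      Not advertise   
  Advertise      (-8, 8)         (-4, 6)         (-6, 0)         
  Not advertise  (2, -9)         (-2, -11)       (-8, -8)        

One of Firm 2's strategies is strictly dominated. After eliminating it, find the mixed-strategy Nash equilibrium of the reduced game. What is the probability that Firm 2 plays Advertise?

Firm 2's strategy Target ads is strictly dominated by Advertise: 8 > 6 and -9 > -11. Eliminate Target ads.
In a mixed equilibrium Firm 1 is indifferent between Advertise and Not advertise; this condition fixes q.
  Firm 1's payoff to Advertise: q·(-8) + (1−q)·(-6) = -2q - 6
  Firm 1's payoff to Not advertise: q·2 + (1−q)·(-8) = 10q - 8
  -2q - 6 = 10q - 8  ⇒  -12q = -2  ⇒  q = 1/6.

q = 1/6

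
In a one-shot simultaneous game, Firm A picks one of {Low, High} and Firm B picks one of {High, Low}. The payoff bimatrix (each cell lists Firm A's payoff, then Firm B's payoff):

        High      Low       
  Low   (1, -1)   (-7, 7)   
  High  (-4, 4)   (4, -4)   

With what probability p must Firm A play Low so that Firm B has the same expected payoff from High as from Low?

p = 1/2

Firm B's indifference between High and Low determines Firm A's mixing probability p:
  Firm B's expected payoff from High: p·(-1) + (1−p)·4 = -5p + 4
  Firm B's expected payoff from Low: p·7 + (1−p)·(-4) = 11p - 4
  -5p + 4 = 11p - 4  ⇒  -16p = -8  ⇒  p = 1/2.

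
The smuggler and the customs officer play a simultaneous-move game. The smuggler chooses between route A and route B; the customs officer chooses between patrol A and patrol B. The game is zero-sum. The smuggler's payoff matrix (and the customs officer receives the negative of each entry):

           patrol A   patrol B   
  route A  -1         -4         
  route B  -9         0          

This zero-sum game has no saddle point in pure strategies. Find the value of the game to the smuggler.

v = -3

Set the smuggler's expected payoff from route A equal to that from route B:
  the smuggler's payoff from route A: q·(-1) + (1−q)·(-4) = 3q - 4
  the smuggler's payoff from route B: q·(-9) + (1−q)·0 = -9q
  3q - 4 = -9q  ⇒  12q = 4  ⇒  q = 1/3.
The value is the smuggler's expected payoff against this mix (using route A): (1/3)·(-1) + (2/3)·(-4) = -3.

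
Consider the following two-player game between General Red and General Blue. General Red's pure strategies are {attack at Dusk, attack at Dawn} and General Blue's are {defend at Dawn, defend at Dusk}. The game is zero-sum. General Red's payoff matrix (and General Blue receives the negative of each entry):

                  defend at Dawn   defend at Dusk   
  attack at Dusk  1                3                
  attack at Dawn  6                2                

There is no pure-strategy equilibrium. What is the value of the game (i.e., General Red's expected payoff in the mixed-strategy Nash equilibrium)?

v = 8/3

Set General Red's expected payoff from attack at Dusk equal to that from attack at Dawn:
  General Red's expected payoff from attack at Dusk: q·1 + (1−q)·3 = -2q + 3
  General Red's expected payoff from attack at Dawn: q·6 + (1−q)·2 = 4q + 2
  -2q + 3 = 4q + 2  ⇒  -6q = -1  ⇒  q = 1/6.
The value is General Red's expected payoff against this mix (using attack at Dusk): (1/6)·1 + (5/6)·3 = 8/3.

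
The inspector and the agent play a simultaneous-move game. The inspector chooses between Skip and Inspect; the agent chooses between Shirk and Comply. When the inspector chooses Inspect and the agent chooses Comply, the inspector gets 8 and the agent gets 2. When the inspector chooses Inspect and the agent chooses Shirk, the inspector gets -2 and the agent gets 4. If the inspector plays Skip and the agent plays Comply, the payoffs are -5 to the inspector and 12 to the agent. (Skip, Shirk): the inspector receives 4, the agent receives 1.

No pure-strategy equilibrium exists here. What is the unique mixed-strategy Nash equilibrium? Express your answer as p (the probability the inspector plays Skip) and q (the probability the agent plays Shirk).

The inspector's mix must leave the agent indifferent between Shirk and Comply.
  the agent's payoff to Shirk: p·1 + (1−p)·4 = -3p + 4
  the agent's payoff to Comply: p·12 + (1−p)·2 = 10p + 2
  -3p + 4 = 10p + 2  ⇒  -13p = -2  ⇒  p = 2/13.
The inspector's indifference between Skip and Inspect determines the agent's mixing probability q:
  the inspector's expected payoff from Skip: q·4 + (1−q)·(-5) = 9q - 5
  the inspector's expected payoff from Inspect: q·(-2) + (1−q)·8 = -10q + 8
  9q - 5 = -10q + 8  ⇒  19q = 13  ⇒  q = 13/19.

p = 2/13, q = 13/19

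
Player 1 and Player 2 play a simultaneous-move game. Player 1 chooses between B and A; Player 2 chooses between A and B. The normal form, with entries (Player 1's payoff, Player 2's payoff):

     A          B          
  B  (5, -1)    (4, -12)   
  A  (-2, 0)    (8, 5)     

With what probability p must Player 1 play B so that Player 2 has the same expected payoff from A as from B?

Player 2's indifference between A and B determines Player 1's mixing probability p:
  Player 2's payoff to A: p·(-1) + (1−p)·0 = -p
  Player 2's payoff to B: p·(-12) + (1−p)·5 = -17p + 5
  -p = -17p + 5  ⇒  16p = 5  ⇒  p = 5/16.

p = 5/16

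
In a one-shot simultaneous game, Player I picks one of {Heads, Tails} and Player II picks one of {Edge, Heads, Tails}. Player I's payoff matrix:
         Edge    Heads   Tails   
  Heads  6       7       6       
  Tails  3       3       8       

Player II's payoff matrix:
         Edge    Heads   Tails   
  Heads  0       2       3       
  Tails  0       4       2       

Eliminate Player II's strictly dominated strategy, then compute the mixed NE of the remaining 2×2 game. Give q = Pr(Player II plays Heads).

q = 1/3

Player II's strategy Edge is strictly dominated by Tails: 3 > 0 and 2 > 0. Eliminate Edge.
Set Player I's expected payoff from Heads equal to that from Tails:
  Player I's expected payoff from Heads: q·7 + (1−q)·6 = q + 6
  Player I's expected payoff from Tails: q·3 + (1−q)·8 = -5q + 8
  q + 6 = -5q + 8  ⇒  6q = 2  ⇒  q = 1/3.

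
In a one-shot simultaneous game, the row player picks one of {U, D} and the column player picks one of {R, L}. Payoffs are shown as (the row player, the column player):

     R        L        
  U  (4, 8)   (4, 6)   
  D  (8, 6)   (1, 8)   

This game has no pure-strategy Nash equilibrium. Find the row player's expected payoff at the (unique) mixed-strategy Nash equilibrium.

4

Set the row player's expected payoff from U equal to that from D:
  the row player's payoff from U: q·4 + (1−q)·4 = 4
  the row player's payoff from D: q·8 + (1−q)·1 = 7q + 1
  4 = 7q + 1  ⇒  -7q = -3  ⇒  q = 3/7.
At equilibrium the row player is indifferent across rows, so the row player's payoff equals the payoff from U: (3/7)·4 + (4/7)·4 = 4.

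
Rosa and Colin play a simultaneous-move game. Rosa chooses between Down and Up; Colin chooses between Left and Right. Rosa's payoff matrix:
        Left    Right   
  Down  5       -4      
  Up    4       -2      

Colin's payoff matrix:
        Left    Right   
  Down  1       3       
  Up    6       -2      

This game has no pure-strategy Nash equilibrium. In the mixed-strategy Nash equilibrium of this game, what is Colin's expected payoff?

In a mixed equilibrium Colin is indifferent between Left and Right; this condition fixes p.
  Colin's payoff from Left: p·1 + (1−p)·6 = -5p + 6
  Colin's payoff from Right: p·3 + (1−p)·(-2) = 5p - 2
  -5p + 6 = 5p - 2  ⇒  -10p = -8  ⇒  p = 4/5.
At equilibrium Colin is indifferent across columns, so Colin's payoff equals the payoff from Left: (4/5)·1 + (1/5)·6 = 2.

2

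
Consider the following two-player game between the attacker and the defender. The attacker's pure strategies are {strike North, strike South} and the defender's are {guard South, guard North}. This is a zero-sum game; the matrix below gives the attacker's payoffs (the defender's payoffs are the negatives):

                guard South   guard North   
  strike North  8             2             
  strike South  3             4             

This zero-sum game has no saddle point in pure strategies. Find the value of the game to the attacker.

In a mixed equilibrium the attacker is indifferent between strike North and strike South; this condition fixes q.
  the attacker's payoff to strike North: q·8 + (1−q)·2 = 6q + 2
  the attacker's payoff to strike South: q·3 + (1−q)·4 = -q + 4
  6q + 2 = -q + 4  ⇒  7q = 2  ⇒  q = 2/7.
The value is the attacker's expected payoff against this mix (using strike North): (2/7)·8 + (5/7)·2 = 26/7.

v = 26/7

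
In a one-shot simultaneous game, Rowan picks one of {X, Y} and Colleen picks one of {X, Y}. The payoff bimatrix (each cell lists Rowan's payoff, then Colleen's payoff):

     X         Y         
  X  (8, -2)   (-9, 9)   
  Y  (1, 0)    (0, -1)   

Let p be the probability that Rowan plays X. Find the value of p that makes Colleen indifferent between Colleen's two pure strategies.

Rowan's mix must leave Colleen indifferent between X and Y.
  Colleen's payoff to X: p·(-2) + (1−p)·0 = -2p
  Colleen's payoff to Y: p·9 + (1−p)·(-1) = 10p - 1
  -2p = 10p - 1  ⇒  -12p = -1  ⇒  p = 1/12.

p = 1/12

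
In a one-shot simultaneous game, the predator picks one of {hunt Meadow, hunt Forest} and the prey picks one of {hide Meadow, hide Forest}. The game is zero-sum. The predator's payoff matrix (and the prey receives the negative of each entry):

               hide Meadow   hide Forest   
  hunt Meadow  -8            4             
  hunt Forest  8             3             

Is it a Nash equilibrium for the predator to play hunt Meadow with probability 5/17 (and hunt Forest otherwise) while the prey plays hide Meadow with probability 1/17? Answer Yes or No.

Yes

Check the prey's indifference given the predator's mix p = 5/17:
  payoff from hide Meadow = -56/17; payoff from hide Forest = -56/17 — equal.
Check the predator's indifference given the prey's mix q = 1/17:
  payoff from hunt Meadow = 56/17; payoff from hunt Forest = 56/17 — equal.
Both players are indifferent, so neither can profitably deviate.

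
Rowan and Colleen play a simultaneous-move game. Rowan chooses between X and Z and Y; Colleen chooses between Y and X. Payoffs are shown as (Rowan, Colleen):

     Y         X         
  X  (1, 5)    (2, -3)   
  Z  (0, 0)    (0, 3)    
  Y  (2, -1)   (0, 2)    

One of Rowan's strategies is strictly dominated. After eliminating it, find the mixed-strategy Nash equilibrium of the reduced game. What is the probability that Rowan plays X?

Rowan's strategy Z is strictly dominated by X: 1 > 0 and 2 > 0. Eliminate Z.
Rowan's mix must leave Colleen indifferent between Y and X.
  Colleen's expected payoff from Y: p·5 + (1−p)·(-1) = 6p - 1
  Colleen's expected payoff from X: p·(-3) + (1−p)·2 = -5p + 2
  6p - 1 = -5p + 2  ⇒  11p = 3  ⇒  p = 3/11.

p = 3/11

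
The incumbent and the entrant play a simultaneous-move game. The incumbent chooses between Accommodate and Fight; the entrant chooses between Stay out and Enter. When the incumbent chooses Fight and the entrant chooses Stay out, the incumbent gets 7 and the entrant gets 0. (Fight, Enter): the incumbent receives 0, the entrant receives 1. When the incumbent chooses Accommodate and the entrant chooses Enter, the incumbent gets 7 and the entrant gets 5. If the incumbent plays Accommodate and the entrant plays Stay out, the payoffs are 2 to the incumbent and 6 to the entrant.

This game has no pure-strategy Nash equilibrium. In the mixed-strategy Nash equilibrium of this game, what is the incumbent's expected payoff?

The incumbent's indifference between Accommodate and Fight determines the entrant's mixing probability q:
  the incumbent's payoff to Accommodate: q·2 + (1−q)·7 = -5q + 7
  the incumbent's payoff to Fight: q·7 + (1−q)·0 = 7q
  -5q + 7 = 7q  ⇒  -12q = -7  ⇒  q = 7/12.
At equilibrium the incumbent is indifferent across rows, so the incumbent's payoff equals the payoff from Accommodate: (7/12)·2 + (5/12)·7 = 49/12.

49/12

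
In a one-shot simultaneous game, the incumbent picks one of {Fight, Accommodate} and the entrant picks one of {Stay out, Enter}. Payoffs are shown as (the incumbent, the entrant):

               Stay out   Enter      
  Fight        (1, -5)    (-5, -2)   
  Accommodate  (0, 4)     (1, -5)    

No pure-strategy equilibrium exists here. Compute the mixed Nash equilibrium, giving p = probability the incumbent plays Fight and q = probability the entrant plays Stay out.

p = 3/4, q = 6/7

For the entrant to be willing to mix, the entrant must be indifferent between Stay out and Enter, which pins down the incumbent's mix.
  the entrant's expected payoff from Stay out: p·(-5) + (1−p)·4 = -9p + 4
  the entrant's expected payoff from Enter: p·(-2) + (1−p)·(-5) = 3p - 5
  -9p + 4 = 3p - 5  ⇒  -12p = -9  ⇒  p = 3/4.
In a mixed equilibrium the incumbent is indifferent between Fight and Accommodate; this condition fixes q.
  the incumbent's payoff to Fight: q·1 + (1−q)·(-5) = 6q - 5
  the incumbent's payoff to Accommodate: q·0 + (1−q)·1 = -q + 1
  6q - 5 = -q + 1  ⇒  7q = 6  ⇒  q = 6/7.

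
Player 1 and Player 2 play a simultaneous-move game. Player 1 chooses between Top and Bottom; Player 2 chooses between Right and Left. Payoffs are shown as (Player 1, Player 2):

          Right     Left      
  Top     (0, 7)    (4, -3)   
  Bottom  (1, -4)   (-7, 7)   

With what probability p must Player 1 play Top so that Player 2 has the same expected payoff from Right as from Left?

Player 2's indifference between Right and Left determines Player 1's mixing probability p:
  Player 2's payoff to Right: p·7 + (1−p)·(-4) = 11p - 4
  Player 2's payoff to Left: p·(-3) + (1−p)·7 = -10p + 7
  11p - 4 = -10p + 7  ⇒  21p = 11  ⇒  p = 11/21.

p = 11/21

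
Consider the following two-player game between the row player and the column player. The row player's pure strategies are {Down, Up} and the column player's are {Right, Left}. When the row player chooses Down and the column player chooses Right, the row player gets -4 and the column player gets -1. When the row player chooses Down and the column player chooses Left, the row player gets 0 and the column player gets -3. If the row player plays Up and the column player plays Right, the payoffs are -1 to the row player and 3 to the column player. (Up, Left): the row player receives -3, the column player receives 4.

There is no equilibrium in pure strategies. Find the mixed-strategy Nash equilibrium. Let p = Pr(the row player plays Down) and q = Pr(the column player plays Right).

p = 1/3, q = 1/2

The column player's indifference between Right and Left determines the row player's mixing probability p:
  the column player's expected payoff from Right: p·(-1) + (1−p)·3 = -4p + 3
  the column player's expected payoff from Left: p·(-3) + (1−p)·4 = -7p + 4
  -4p + 3 = -7p + 4  ⇒  3p = 1  ⇒  p = 1/3.
The row player's indifference between Down and Up determines the column player's mixing probability q:
  the row player's expected payoff from Down: q·(-4) + (1−q)·0 = -4q
  the row player's expected payoff from Up: q·(-1) + (1−q)·(-3) = 2q - 3
  -4q = 2q - 3  ⇒  -6q = -3  ⇒  q = 1/2.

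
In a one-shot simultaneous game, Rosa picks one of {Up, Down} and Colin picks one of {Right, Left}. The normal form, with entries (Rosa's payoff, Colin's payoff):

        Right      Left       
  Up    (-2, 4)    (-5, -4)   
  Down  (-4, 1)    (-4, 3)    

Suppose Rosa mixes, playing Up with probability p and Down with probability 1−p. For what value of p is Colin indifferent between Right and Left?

p = 1/5

In a mixed equilibrium Colin is indifferent between Right and Left; this condition fixes p.
  Colin's expected payoff from Right: p·4 + (1−p)·1 = 3p + 1
  Colin's expected payoff from Left: p·(-4) + (1−p)·3 = -7p + 3
  3p + 1 = -7p + 3  ⇒  10p = 2  ⇒  p = 1/5.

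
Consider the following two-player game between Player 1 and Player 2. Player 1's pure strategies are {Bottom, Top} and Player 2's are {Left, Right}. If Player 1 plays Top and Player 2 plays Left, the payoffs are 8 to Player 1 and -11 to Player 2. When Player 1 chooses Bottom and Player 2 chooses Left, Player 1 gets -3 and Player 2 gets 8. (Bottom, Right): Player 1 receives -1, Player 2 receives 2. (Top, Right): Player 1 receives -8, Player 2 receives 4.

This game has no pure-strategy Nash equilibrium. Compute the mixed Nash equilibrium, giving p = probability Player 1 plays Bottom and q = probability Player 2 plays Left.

Player 1's mix must leave Player 2 indifferent between Left and Right.
  Player 2's expected payoff from Left: p·8 + (1−p)·(-11) = 19p - 11
  Player 2's expected payoff from Right: p·2 + (1−p)·4 = -2p + 4
  19p - 11 = -2p + 4  ⇒  21p = 15  ⇒  p = 5/7.
For Player 1 to be willing to mix, Player 1 must be indifferent between Bottom and Top, which pins down Player 2's mix.
  Player 1's expected payoff from Bottom: q·(-3) + (1−q)·(-1) = -2q - 1
  Player 1's expected payoff from Top: q·8 + (1−q)·(-8) = 16q - 8
  -2q - 1 = 16q - 8  ⇒  -18q = -7  ⇒  q = 7/18.

p = 5/7, q = 7/18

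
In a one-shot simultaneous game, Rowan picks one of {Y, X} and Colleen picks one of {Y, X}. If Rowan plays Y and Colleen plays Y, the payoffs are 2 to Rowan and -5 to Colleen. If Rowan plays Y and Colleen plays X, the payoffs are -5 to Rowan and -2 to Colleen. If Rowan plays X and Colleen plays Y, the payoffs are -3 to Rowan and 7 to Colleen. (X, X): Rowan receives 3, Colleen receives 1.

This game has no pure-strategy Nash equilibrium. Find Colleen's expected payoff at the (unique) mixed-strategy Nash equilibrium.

-1

For Colleen to be willing to mix, Colleen must be indifferent between Y and X, which pins down Rowan's mix.
  Colleen's payoff to Y: p·(-5) + (1−p)·7 = -12p + 7
  Colleen's payoff to X: p·(-2) + (1−p)·1 = -3p + 1
  -12p + 7 = -3p + 1  ⇒  -9p = -6  ⇒  p = 2/3.
At equilibrium Colleen is indifferent across columns, so Colleen's payoff equals the payoff from Y: (2/3)·(-5) + (1/3)·7 = -1.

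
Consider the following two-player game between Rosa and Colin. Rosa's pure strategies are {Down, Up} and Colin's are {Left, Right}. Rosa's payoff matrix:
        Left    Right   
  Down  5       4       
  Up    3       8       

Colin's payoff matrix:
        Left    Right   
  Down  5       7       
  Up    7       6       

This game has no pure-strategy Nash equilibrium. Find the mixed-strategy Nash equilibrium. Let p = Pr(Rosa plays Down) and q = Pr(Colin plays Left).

Colin's indifference between Left and Right determines Rosa's mixing probability p:
  Colin's payoff to Left: p·5 + (1−p)·7 = -2p + 7
  Colin's payoff to Right: p·7 + (1−p)·6 = p + 6
  -2p + 7 = p + 6  ⇒  -3p = -1  ⇒  p = 1/3.
Set Rosa's expected payoff from Down equal to that from Up:
  Rosa's payoff to Down: q·5 + (1−q)·4 = q + 4
  Rosa's payoff to Up: q·3 + (1−q)·8 = -5q + 8
  q + 4 = -5q + 8  ⇒  6q = 4  ⇒  q = 2/3.

p = 1/3, q = 2/3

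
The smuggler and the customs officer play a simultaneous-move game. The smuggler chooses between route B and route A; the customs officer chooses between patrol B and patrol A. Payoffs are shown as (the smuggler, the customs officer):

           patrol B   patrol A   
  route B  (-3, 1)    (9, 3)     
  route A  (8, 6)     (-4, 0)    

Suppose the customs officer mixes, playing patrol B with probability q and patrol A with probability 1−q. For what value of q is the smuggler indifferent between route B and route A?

Set the smuggler's expected payoff from route B equal to that from route A:
  the smuggler's expected payoff from route B: q·(-3) + (1−q)·9 = -12q + 9
  the smuggler's expected payoff from route A: q·8 + (1−q)·(-4) = 12q - 4
  -12q + 9 = 12q - 4  ⇒  -24q = -13  ⇒  q = 13/24.

q = 13/24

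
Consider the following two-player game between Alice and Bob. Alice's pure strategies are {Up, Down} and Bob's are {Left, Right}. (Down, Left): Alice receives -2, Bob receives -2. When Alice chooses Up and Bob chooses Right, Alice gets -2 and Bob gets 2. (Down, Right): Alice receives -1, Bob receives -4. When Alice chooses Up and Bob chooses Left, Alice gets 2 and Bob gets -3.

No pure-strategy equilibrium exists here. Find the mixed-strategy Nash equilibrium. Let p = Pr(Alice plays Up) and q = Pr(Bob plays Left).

In a mixed equilibrium Bob is indifferent between Left and Right; this condition fixes p.
  Bob's payoff from Left: p·(-3) + (1−p)·(-2) = -p - 2
  Bob's payoff from Right: p·2 + (1−p)·(-4) = 6p - 4
  -p - 2 = 6p - 4  ⇒  -7p = -2  ⇒  p = 2/7.
In a mixed equilibrium Alice is indifferent between Up and Down; this condition fixes q.
  Alice's expected payoff from Up: q·2 + (1−q)·(-2) = 4q - 2
  Alice's expected payoff from Down: q·(-2) + (1−q)·(-1) = -q - 1
  4q - 2 = -q - 1  ⇒  5q = 1  ⇒  q = 1/5.

p = 2/7, q = 1/5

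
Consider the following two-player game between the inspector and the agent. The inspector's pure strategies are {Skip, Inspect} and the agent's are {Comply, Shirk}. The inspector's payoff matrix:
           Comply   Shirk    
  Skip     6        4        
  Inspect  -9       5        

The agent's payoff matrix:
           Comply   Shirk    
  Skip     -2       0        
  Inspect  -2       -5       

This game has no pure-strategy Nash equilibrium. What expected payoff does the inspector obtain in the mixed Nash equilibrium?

33/8

The inspector's indifference between Skip and Inspect determines the agent's mixing probability q:
  the inspector's expected payoff from Skip: q·6 + (1−q)·4 = 2q + 4
  the inspector's expected payoff from Inspect: q·(-9) + (1−q)·5 = -14q + 5
  2q + 4 = -14q + 5  ⇒  16q = 1  ⇒  q = 1/16.
At equilibrium the inspector is indifferent across rows, so the inspector's payoff equals the payoff from Skip: (1/16)·6 + (15/16)·4 = 33/8.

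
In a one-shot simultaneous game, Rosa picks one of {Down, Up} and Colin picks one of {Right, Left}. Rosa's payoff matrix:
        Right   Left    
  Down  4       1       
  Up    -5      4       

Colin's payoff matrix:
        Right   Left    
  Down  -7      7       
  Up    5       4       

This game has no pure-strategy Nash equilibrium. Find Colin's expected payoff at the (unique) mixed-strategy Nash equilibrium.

21/5

For Colin to be willing to mix, Colin must be indifferent between Right and Left, which pins down Rosa's mix.
  Colin's payoff from Right: p·(-7) + (1−p)·5 = -12p + 5
  Colin's payoff from Left: p·7 + (1−p)·4 = 3p + 4
  -12p + 5 = 3p + 4  ⇒  -15p = -1  ⇒  p = 1/15.
At equilibrium Colin is indifferent across columns, so Colin's payoff equals the payoff from Right: (1/15)·(-7) + (14/15)·5 = 21/5.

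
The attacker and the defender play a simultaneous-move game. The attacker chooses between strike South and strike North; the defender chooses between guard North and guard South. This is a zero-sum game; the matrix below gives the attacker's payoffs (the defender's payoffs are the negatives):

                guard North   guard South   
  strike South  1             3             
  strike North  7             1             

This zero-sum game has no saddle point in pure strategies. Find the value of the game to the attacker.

v = 5/2

In a mixed equilibrium the attacker is indifferent between strike South and strike North; this condition fixes q.
  the attacker's payoff to strike South: q·1 + (1−q)·3 = -2q + 3
  the attacker's payoff to strike North: q·7 + (1−q)·1 = 6q + 1
  -2q + 3 = 6q + 1  ⇒  -8q = -2  ⇒  q = 1/4.
The value is the attacker's expected payoff against this mix (using strike South): (1/4)·1 + (3/4)·3 = 5/2.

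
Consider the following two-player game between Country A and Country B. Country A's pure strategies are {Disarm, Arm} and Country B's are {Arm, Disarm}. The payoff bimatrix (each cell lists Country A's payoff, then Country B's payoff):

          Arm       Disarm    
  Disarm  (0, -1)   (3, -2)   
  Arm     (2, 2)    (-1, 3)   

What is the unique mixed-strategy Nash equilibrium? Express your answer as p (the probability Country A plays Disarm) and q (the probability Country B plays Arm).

p = 1/2, q = 2/3

Country A's mix must leave Country B indifferent between Arm and Disarm.
  Country B's payoff to Arm: p·(-1) + (1−p)·2 = -3p + 2
  Country B's payoff to Disarm: p·(-2) + (1−p)·3 = -5p + 3
  -3p + 2 = -5p + 3  ⇒  2p = 1  ⇒  p = 1/2.
Set Country A's expected payoff from Disarm equal to that from Arm:
  Country A's payoff from Disarm: q·0 + (1−q)·3 = -3q + 3
  Country A's payoff from Arm: q·2 + (1−q)·(-1) = 3q - 1
  -3q + 3 = 3q - 1  ⇒  -6q = -4  ⇒  q = 2/3.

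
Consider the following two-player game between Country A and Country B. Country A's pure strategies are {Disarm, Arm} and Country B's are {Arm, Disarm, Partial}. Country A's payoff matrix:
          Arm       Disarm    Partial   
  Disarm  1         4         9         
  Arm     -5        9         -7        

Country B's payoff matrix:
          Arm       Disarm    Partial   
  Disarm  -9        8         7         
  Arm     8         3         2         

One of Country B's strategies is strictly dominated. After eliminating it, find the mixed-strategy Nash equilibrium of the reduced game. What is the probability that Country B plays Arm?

Country B's strategy Partial is strictly dominated by Disarm: 8 > 7 and 3 > 2. Eliminate Partial.
Country A's indifference between Disarm and Arm determines Country B's mixing probability q:
  Country A's payoff from Disarm: q·1 + (1−q)·4 = -3q + 4
  Country A's payoff from Arm: q·(-5) + (1−q)·9 = -14q + 9
  -3q + 4 = -14q + 9  ⇒  11q = 5  ⇒  q = 5/11.

q = 5/11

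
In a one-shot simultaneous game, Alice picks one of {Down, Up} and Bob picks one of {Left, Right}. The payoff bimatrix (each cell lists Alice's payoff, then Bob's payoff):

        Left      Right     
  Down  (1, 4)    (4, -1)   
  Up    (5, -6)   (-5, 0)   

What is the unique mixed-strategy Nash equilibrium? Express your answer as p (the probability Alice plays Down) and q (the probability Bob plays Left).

p = 6/11, q = 9/13

Bob's indifference between Left and Right determines Alice's mixing probability p:
  Bob's payoff to Left: p·4 + (1−p)·(-6) = 10p - 6
  Bob's payoff to Right: p·(-1) + (1−p)·0 = -p
  10p - 6 = -p  ⇒  11p = 6  ⇒  p = 6/11.
Bob's mix must leave Alice indifferent between Down and Up.
  Alice's payoff to Down: q·1 + (1−q)·4 = -3q + 4
  Alice's payoff to Up: q·5 + (1−q)·(-5) = 10q - 5
  -3q + 4 = 10q - 5  ⇒  -13q = -9  ⇒  q = 9/13.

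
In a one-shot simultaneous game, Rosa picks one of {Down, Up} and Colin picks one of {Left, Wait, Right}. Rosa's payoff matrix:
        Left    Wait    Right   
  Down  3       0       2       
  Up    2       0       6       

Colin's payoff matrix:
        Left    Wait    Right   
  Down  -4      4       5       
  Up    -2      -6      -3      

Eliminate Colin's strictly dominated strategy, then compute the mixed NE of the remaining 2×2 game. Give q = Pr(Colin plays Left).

Colin's strategy Wait is strictly dominated by Right: 5 > 4 and -3 > -6. Eliminate Wait.
For Rosa to be willing to mix, Rosa must be indifferent between Down and Up, which pins down Colin's mix.
  Rosa's expected payoff from Down: q·3 + (1−q)·2 = q + 2
  Rosa's expected payoff from Up: q·2 + (1−q)·6 = -4q + 6
  q + 2 = -4q + 6  ⇒  5q = 4  ⇒  q = 4/5.

q = 4/5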